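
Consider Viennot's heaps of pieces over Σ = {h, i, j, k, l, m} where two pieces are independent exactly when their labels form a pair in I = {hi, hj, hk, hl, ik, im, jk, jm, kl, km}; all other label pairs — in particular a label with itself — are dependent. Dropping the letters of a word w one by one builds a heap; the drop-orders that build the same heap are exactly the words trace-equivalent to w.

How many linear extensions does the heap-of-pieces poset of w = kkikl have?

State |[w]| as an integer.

0(k) covers ∅
1(k) covers 0:k
2(i) covers ∅
3(k) covers 1:k
4(l) covers 2:i
floor of heap: 0:k, 2:i
completions by unplaced set U, small U first (add the entries for U minus each lowest piece of U):
  |U|=1: {3}:1  {4}:1
  |U|=2: {1,3}:1  {2,4}:1  {3,4}:2
  |U|=3: {0,1,3}:1  {1,3,4}:3  {2,3,4}:3
  start at 0(k): 6
  start at 2(i): 4
sum over floor = 10

10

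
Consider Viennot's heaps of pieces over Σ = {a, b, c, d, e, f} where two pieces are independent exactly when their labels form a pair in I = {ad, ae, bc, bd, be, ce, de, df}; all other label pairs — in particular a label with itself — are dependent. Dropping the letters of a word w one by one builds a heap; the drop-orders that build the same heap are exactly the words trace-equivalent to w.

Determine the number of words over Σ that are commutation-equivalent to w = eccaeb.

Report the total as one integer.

15

drop 0:e onto floor
drop 1:c onto floor
drop 2:c onto {1:c}
drop 3:a onto {2:c}
drop 4:e onto {0:e}
drop 5:b onto {3:a}
ground layer = {0:e, 1:c}
drop-orders for the pieces not yet dropped (sum over which currently-grounded one goes next):
  1 to go: {4} 1  {5} 1
  2 to go: {0,4} 1  {3,5} 1  {4,5} 2
  3 to go: {0,4,5} 3  {2,3,5} 1  {3,4,5} 3
  4 to go: {0,3,4,5} 6  {1,2,3,5} 1  {2,3,4,5} 4
  if 0:e drops first: 5 orders
  if 1:c drops first: 10 orders
heap linearizations: 15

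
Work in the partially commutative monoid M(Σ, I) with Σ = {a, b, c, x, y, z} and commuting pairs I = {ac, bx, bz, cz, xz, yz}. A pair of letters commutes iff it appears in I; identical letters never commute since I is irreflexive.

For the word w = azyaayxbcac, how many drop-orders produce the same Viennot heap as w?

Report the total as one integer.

12

piece 0:a — minimal
piece 1:z rests on {0:a}
piece 2:y rests on {0:a}
piece 3:a rests on {1:z, 2:y}
piece 4:a rests on {3:a}
piece 5:y rests on {4:a}
piece 6:x rests on {5:y}
piece 7:b rests on {5:y}
piece 8:c rests on {6:x, 7:b}
piece 9:a rests on {6:x, 7:b}
piece 10:c rests on {8:c}
minimal pieces: {0:a}
ways to finish when only these pieces remain (= sum over removing one remaining piece with nothing left below it):
  1 left: {9}→1  {10}→1
  2 left: {8,10}→1  {9,10}→2
  3 left: {8,9,10}→3
  4 left: {6,8,9,10}→3  {7,8,9,10}→3
  5 left: {6,7,8,9,10}→6
  6 left: {5,6,7,8,9,10}→6
  7 left: {4,5,6,7,8,9,10}→6
  8 left: {3,4,5,6,7,8,9,10}→6
  9 left: {1,3,4,5,6,7,8,9,10}→6  {2,3,4,5,6,7,8,9,10}→6
  placing 0:a first → 12 extensions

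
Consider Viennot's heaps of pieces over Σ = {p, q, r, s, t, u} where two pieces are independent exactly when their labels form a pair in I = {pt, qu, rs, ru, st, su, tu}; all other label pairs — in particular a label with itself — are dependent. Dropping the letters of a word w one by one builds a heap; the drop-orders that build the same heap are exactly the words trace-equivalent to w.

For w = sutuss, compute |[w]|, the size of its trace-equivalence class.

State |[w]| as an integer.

drop 0:s onto floor
drop 1:u onto floor
drop 2:t onto floor
drop 3:u onto {1:u}
drop 4:s onto {0:s}
drop 5:s onto {4:s}
ground layer = {0:s, 1:u, 2:t}
drop-orders for the pieces not yet dropped (sum over which currently-grounded one goes next):
  1 to go: {2} 1  {3} 1  {5} 1
  2 to go: {1,3} 1  {2,3} 2  {2,5} 2  {3,5} 2  {4,5} 1
  3 to go: {0,4,5} 1  {1,2,3} 3  {1,3,5} 3  {2,3,5} 6  {2,4,5} 3  {3,4,5} 3
  4 to go: {0,2,4,5} 4  {0,3,4,5} 4  {1,2,3,5} 12  {1,3,4,5} 6  {2,3,4,5} 12
  if 0:s drops first: 30 orders
  if 1:u drops first: 20 orders
  if 2:t drops first: 10 orders
heap linearizations: 60

60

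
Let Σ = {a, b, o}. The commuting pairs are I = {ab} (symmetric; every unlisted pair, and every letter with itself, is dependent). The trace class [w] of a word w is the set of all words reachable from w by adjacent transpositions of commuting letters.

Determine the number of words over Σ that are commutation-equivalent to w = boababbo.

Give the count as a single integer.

10

0(b) covers ∅
1(o) covers 0:b
2(a) covers 1:o
3(b) covers 1:o
4(a) covers 2:a
5(b) covers 3:b
6(b) covers 5:b
7(o) covers 4:a, 6:b
floor of heap: 0:b
completions by unplaced set U, small U first (add the entries for U minus each lowest piece of U):
  |U|=1: {7}:1
  |U|=2: {4,7}:1  {6,7}:1
  |U|=3: {2,4,7}:1  {4,6,7}:2  {5,6,7}:1
  |U|=4: {2,4,6,7}:3  {3,5,6,7}:1  {4,5,6,7}:3
  |U|=5: {2,4,5,6,7}:6  {3,4,5,6,7}:4
  |U|=6: {2,3,4,5,6,7}:10
  start at 0(b): 10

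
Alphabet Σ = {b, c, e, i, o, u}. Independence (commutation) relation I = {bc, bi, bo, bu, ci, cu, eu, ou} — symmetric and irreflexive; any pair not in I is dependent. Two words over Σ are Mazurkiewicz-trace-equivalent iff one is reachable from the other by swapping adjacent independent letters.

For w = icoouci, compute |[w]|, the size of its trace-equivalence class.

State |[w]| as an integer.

#0=i has no predecessor
#1=c has no predecessor
#2=o depends on [0:i, 1:c]
#3=o depends on [2:o]
#4=u depends on [0:i]
#5=c depends on [3:o]
#6=i depends on [3:o, 4:u]
sources: [0:i, 1:c]
N(rest) = Σ N(rest − s) over sources s of rest; N(one piece) = 1:
  size 1 → [5]=1  [6]=1
  size 2 → [4,6]=1  [5,6]=2
  size 3 → [3,5,6]=2  [4,5,6]=3
  size 4 → [2,3,5,6]=2  [3,4,5,6]=5
  size 5 → [1,2,3,5,6]=2  [2,3,4,5,6]=7
  first=0(i) contributes 9
  first=1(c) contributes 7
|[w]| = 16

16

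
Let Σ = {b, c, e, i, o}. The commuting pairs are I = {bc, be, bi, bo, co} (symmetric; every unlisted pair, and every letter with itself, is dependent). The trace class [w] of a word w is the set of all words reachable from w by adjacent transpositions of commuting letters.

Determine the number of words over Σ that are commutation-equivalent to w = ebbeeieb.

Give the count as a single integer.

56

piece 0:e — minimal
piece 1:b — minimal
piece 2:b rests on {1:b}
piece 3:e rests on {0:e}
piece 4:e rests on {3:e}
piece 5:i rests on {4:e}
piece 6:e rests on {5:i}
piece 7:b rests on {2:b}
minimal pieces: {0:e, 1:b}
ways to finish when only these pieces remain (= sum over removing one remaining piece with nothing left below it):
  1 left: {6}→1  {7}→1
  2 left: {2,7}→1  {5,6}→1  {6,7}→2
  3 left: {1,2,7}→1  {2,6,7}→3  {4,5,6}→1  {5,6,7}→3
  4 left: {1,2,6,7}→4  {2,5,6,7}→6  {3,4,5,6}→1  {4,5,6,7}→4
  5 left: {0,3,4,5,6}→1  {1,2,5,6,7}→10  {2,4,5,6,7}→10  {3,4,5,6,7}→5
  6 left: {0,3,4,5,6,7}→6  {1,2,4,5,6,7}→20  {2,3,4,5,6,7}→15
  placing 0:e first → 35 extensions
  placing 1:b first → 21 extensions
total linear extensions = 56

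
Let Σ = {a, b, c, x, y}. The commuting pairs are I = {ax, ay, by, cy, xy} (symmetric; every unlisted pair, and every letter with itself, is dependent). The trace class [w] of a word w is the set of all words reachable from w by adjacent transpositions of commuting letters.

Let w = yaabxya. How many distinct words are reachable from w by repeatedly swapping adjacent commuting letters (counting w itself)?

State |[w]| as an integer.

42

piece 0:y — minimal
piece 1:a — minimal
piece 2:a rests on {1:a}
piece 3:b rests on {2:a}
piece 4:x rests on {3:b}
piece 5:y rests on {0:y}
piece 6:a rests on {3:b}
minimal pieces: {0:y, 1:a}
ways to finish when only these pieces remain (= sum over removing one remaining piece with nothing left below it):
  1 left: {4}→1  {5}→1  {6}→1
  2 left: {0,5}→1  {4,5}→2  {4,6}→2  {5,6}→2
  3 left: {0,4,5}→3  {0,5,6}→3  {3,4,6}→2  {4,5,6}→6
  4 left: {0,4,5,6}→12  {2,3,4,6}→2  {3,4,5,6}→8
  5 left: {0,3,4,5,6}→20  {1,2,3,4,6}→2  {2,3,4,5,6}→10
  placing 0:y first → 12 extensions
  placing 1:a first → 30 extensions
total linear extensions = 42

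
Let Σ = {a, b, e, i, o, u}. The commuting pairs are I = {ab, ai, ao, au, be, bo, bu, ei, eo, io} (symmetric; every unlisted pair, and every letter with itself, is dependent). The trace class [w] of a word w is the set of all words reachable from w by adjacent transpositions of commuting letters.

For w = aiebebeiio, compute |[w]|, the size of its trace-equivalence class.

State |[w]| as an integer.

piece 0:a — minimal
piece 1:i — minimal
piece 2:e rests on {0:a}
piece 3:b rests on {1:i}
piece 4:e rests on {2:e}
piece 5:b rests on {3:b}
piece 6:e rests on {4:e}
piece 7:i rests on {5:b}
piece 8:i rests on {7:i}
piece 9:o — minimal
minimal pieces: {0:a, 1:i, 9:o}
ways to finish when only these pieces remain (= sum over removing one remaining piece with nothing left below it):
  1 left: {6}→1  {8}→1  {9}→1
  2 left: {4,6}→1  {6,8}→2  {6,9}→2  {7,8}→1  {8,9}→2
  3 left: {2,4,6}→1  {4,6,8}→3  {4,6,9}→3  {5,7,8}→1  {6,7,8}→3  {6,8,9}→6  {7,8,9}→3
  4 left: {0,2,4,6}→1  {2,4,6,8}→4  {2,4,6,9}→4  {3,5,7,8}→1  {4,6,7,8}→6  {4,6,8,9}→12  {5,6,7,8}→4  {5,7,8,9}→4  {6,7,8,9}→12
  5 left: {0,2,4,6,8}→5  {0,2,4,6,9}→5  {1,3,5,7,8}→1  {2,4,6,7,8}→10  {2,4,6,8,9}→20  {3,5,6,7,8}→5  {3,5,7,8,9}→5  {4,5,6,7,8}→10  {4,6,7,8,9}→30  {5,6,7,8,9}→20
  6 left: {0,2,4,6,7,8}→15  {0,2,4,6,8,9}→30  {1,3,5,6,7,8}→6  {1,3,5,7,8,9}→6  {2,4,5,6,7,8}→20  {2,4,6,7,8,9}→60  {3,4,5,6,7,8}→15  {3,5,6,7,8,9}→30  {4,5,6,7,8,9}→60
  7 left: {0,2,4,5,6,7,8}→35  {0,2,4,6,7,8,9}→105  {1,3,4,5,6,7,8}→21  {1,3,5,6,7,8,9}→42  {2,3,4,5,6,7,8}→35  {2,4,5,6,7,8,9}→140  {3,4,5,6,7,8,9}→105
  8 left: {0,2,3,4,5,6,7,8}→70  {0,2,4,5,6,7,8,9}→280  {1,2,3,4,5,6,7,8}→56  {1,3,4,5,6,7,8,9}→168  {2,3,4,5,6,7,8,9}→280
  placing 0:a first → 504 extensions
  placing 1:i first → 630 extensions
  placing 9:o first → 126 extensions
total linear extensions = 1260

1260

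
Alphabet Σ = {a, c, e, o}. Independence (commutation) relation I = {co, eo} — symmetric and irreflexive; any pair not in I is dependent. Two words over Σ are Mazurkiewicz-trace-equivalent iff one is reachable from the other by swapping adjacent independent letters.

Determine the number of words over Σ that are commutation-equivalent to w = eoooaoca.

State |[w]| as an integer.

0(e) covers ∅
1(o) covers ∅
2(o) covers 1:o
3(o) covers 2:o
4(a) covers 0:e, 3:o
5(o) covers 4:a
6(c) covers 4:a
7(a) covers 5:o, 6:c
floor of heap: 0:e, 1:o
completions by unplaced set U, small U first (add the entries for U minus each lowest piece of U):
  |U|=1: {7}:1
  |U|=2: {5,7}:1  {6,7}:1
  |U|=3: {5,6,7}:2
  |U|=4: {4,5,6,7}:2
  |U|=5: {0,4,5,6,7}:2  {3,4,5,6,7}:2
  |U|=6: {0,3,4,5,6,7}:4  {2,3,4,5,6,7}:2
  start at 0(e): 2
  start at 1(o): 6
sum over floor = 8

8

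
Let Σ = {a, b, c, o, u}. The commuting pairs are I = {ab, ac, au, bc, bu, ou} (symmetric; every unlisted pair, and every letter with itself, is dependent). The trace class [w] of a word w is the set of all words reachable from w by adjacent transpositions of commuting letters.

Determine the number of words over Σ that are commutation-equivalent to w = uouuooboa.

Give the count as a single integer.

piece 0:u — minimal
piece 1:o — minimal
piece 2:u rests on {0:u}
piece 3:u rests on {2:u}
piece 4:o rests on {1:o}
piece 5:o rests on {4:o}
piece 6:b rests on {5:o}
piece 7:o rests on {6:b}
piece 8:a rests on {7:o}
minimal pieces: {0:u, 1:o}
ways to finish when only these pieces remain (= sum over removing one remaining piece with nothing left below it):
  1 left: {3}→1  {8}→1
  2 left: {2,3}→1  {3,8}→2  {7,8}→1
  3 left: {0,2,3}→1  {2,3,8}→3  {3,7,8}→3  {6,7,8}→1
  4 left: {0,2,3,8}→4  {2,3,7,8}→6  {3,6,7,8}→4  {5,6,7,8}→1
  5 left: {0,2,3,7,8}→10  {2,3,6,7,8}→10  {3,5,6,7,8}→5  {4,5,6,7,8}→1
  6 left: {0,2,3,6,7,8}→20  {1,4,5,6,7,8}→1  {2,3,5,6,7,8}→15  {3,4,5,6,7,8}→6
  7 left: {0,2,3,5,6,7,8}→35  {1,3,4,5,6,7,8}→7  {2,3,4,5,6,7,8}→21
  placing 0:u first → 28 extensions
  placing 1:o first → 56 extensions
total linear extensions = 84

84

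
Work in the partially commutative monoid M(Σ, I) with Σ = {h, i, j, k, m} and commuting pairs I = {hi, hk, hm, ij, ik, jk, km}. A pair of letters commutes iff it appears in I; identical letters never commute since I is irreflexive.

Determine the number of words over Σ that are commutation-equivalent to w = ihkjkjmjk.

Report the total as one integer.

drop 0:i onto floor
drop 1:h onto floor
drop 2:k onto floor
drop 3:j onto {1:h}
drop 4:k onto {2:k}
drop 5:j onto {3:j}
drop 6:m onto {0:i, 5:j}
drop 7:j onto {6:m}
drop 8:k onto {4:k}
ground layer = {0:i, 1:h, 2:k}
drop-orders for the pieces not yet dropped (sum over which currently-grounded one goes next):
  1 to go: {7} 1  {8} 1
  2 to go: {4,8} 1  {6,7} 1  {7,8} 2
  3 to go: {0,6,7} 1  {2,4,8} 1  {4,7,8} 3  {5,6,7} 1  {6,7,8} 3
  4 to go: {0,5,6,7} 2  {0,6,7,8} 4  {2,4,7,8} 4  {3,5,6,7} 1  {4,6,7,8} 6  {5,6,7,8} 4
  5 to go: {0,3,5,6,7} 3  {0,4,6,7,8} 10  {0,5,6,7,8} 10  {1,3,5,6,7} 1  {2,4,6,7,8} 10  {3,5,6,7,8} 5  {4,5,6,7,8} 10
  6 to go: {0,1,3,5,6,7} 4  {0,2,4,6,7,8} 20  {0,3,5,6,7,8} 18  {0,4,5,6,7,8} 30  {1,3,5,6,7,8} 6  {2,4,5,6,7,8} 20  {3,4,5,6,7,8} 15
  7 to go: {0,1,3,5,6,7,8} 28  {0,2,4,5,6,7,8} 70  {0,3,4,5,6,7,8} 63  {1,3,4,5,6,7,8} 21  {2,3,4,5,6,7,8} 35
  if 0:i drops first: 56 orders
  if 1:h drops first: 168 orders
  if 2:k drops first: 112 orders
heap linearizations: 336

336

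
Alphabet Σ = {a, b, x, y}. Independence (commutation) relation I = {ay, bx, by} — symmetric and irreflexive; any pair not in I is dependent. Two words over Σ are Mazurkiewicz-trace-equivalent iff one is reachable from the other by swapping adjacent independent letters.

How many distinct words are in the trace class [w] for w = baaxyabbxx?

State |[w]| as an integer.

16

0(b) covers ∅
1(a) covers 0:b
2(a) covers 1:a
3(x) covers 2:a
4(y) covers 3:x
5(a) covers 3:x
6(b) covers 5:a
7(b) covers 6:b
8(x) covers 4:y, 5:a
9(x) covers 8:x
floor of heap: 0:b
completions by unplaced set U, small U first (add the entries for U minus each lowest piece of U):
  |U|=1: {7}:1  {9}:1
  |U|=2: {6,7}:1  {7,9}:2  {8,9}:1
  |U|=3: {4,8,9}:1  {6,7,9}:3  {7,8,9}:3
  |U|=4: {4,7,8,9}:4  {6,7,8,9}:6
  |U|=5: {4,6,7,8,9}:10  {5,6,7,8,9}:6
  |U|=6: {4,5,6,7,8,9}:16
  |U|=7: {3,4,5,6,7,8,9}:16
  |U|=8: {2,3,4,5,6,7,8,9}:16
  start at 0(b): 16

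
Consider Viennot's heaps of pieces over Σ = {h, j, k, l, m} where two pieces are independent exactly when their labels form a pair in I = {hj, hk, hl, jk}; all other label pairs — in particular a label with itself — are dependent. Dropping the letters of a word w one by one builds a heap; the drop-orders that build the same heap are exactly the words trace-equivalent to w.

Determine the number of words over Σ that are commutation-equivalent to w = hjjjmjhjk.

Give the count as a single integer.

#0=h has no predecessor
#1=j has no predecessor
#2=j depends on [1:j]
#3=j depends on [2:j]
#4=m depends on [0:h, 3:j]
#5=j depends on [4:m]
#6=h depends on [4:m]
#7=j depends on [5:j]
#8=k depends on [4:m]
sources: [0:h, 1:j]
N(rest) = Σ N(rest − s) over sources s of rest; N(one piece) = 1:
  size 1 → [6]=1  [7]=1  [8]=1
  size 2 → [5,7]=1  [6,7]=2  [6,8]=2  [7,8]=2
  size 3 → [5,6,7]=3  [5,7,8]=3  [6,7,8]=6
  size 4 → [5,6,7,8]=12
  size 5 → [4,5,6,7,8]=12
  size 6 → [0,4,5,6,7,8]=12  [3,4,5,6,7,8]=12
  size 7 → [0,3,4,5,6,7,8]=24  [2,3,4,5,6,7,8]=12
  first=0(h) contributes 12
  first=1(j) contributes 36
|[w]| = 48

48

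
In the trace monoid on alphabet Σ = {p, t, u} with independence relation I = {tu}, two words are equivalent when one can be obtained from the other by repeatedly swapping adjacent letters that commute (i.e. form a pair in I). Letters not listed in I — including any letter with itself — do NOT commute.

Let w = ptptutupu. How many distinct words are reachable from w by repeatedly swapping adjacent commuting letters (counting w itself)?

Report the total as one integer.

drop 0:p onto floor
drop 1:t onto {0:p}
drop 2:p onto {1:t}
drop 3:t onto {2:p}
drop 4:u onto {2:p}
drop 5:t onto {3:t}
drop 6:u onto {4:u}
drop 7:p onto {5:t, 6:u}
drop 8:u onto {7:p}
ground layer = {0:p}
drop-orders for the pieces not yet dropped (sum over which currently-grounded one goes next):
  1 to go: {8} 1
  2 to go: {7,8} 1
  3 to go: {5,7,8} 1  {6,7,8} 1
  4 to go: {3,5,7,8} 1  {4,6,7,8} 1  {5,6,7,8} 2
  5 to go: {3,5,6,7,8} 3  {4,5,6,7,8} 3
  6 to go: {3,4,5,6,7,8} 6
  7 to go: {2,3,4,5,6,7,8} 6
  if 0:p drops first: 6 orders

6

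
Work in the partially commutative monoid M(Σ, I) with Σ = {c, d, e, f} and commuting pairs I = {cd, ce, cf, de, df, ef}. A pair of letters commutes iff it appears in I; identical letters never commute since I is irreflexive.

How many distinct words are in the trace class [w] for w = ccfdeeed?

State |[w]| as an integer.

1680

0(c) covers ∅
1(c) covers 0:c
2(f) covers ∅
3(d) covers ∅
4(e) covers ∅
5(e) covers 4:e
6(e) covers 5:e
7(d) covers 3:d
floor of heap: 0:c, 2:f, 3:d, 4:e
completions by unplaced set U, small U first (add the entries for U minus each lowest piece of U):
  |U|=1: {1}:1  {2}:1  {6}:1  {7}:1
  |U|=2: {0,1}:1  {1,2}:2  {1,6}:2  {1,7}:2  {2,6}:2  {2,7}:2  {3,7}:1  {5,6}:1  {6,7}:2
  |U|=3: {0,1,2}:3  {0,1,6}:3  {0,1,7}:3  {1,2,6}:6  {1,2,7}:6  {1,3,7}:3  {1,5,6}:3  {1,6,7}:6  {2,3,7}:3  {2,5,6}:3  {2,6,7}:6  {3,6,7}:3  {4,5,6}:1  {5,6,7}:3
  |U|=4: {0,1,2,6}:12  {0,1,2,7}:12  {0,1,3,7}:6  {0,1,5,6}:6  {0,1,6,7}:12  {1,2,3,7}:12  {1,2,5,6}:12  {1,2,6,7}:24  {1,3,6,7}:12  {1,4,5,6}:4  {1,5,6,7}:12  {2,3,6,7}:12  {2,4,5,6}:4  {2,5,6,7}:12  {3,5,6,7}:6  {4,5,6,7}:4
  |U|=5: {0,1,2,3,7}:30  {0,1,2,5,6}:30  {0,1,2,6,7}:60  {0,1,3,6,7}:30  {0,1,4,5,6}:10  {0,1,5,6,7}:30  {1,2,3,6,7}:60  {1,2,4,5,6}:20  {1,2,5,6,7}:60  {1,3,5,6,7}:30  {1,4,5,6,7}:20  {2,3,5,6,7}:30  {2,4,5,6,7}:20  {3,4,5,6,7}:10
  |U|=6: {0,1,2,3,6,7}:180  {0,1,2,4,5,6}:60  {0,1,2,5,6,7}:180  {0,1,3,5,6,7}:90  {0,1,4,5,6,7}:60  {1,2,3,5,6,7}:180  {1,2,4,5,6,7}:120  {1,3,4,5,6,7}:60  {2,3,4,5,6,7}:60
  start at 0(c): 420
  start at 2(f): 210
  start at 3(d): 420
  start at 4(e): 630
sum over floor = 1680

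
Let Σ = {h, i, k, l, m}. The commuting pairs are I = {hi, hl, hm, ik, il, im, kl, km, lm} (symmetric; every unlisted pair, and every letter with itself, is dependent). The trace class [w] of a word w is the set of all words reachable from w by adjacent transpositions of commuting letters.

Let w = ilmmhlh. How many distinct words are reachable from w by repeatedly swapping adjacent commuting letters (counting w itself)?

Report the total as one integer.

630

drop 0:i onto floor
drop 1:l onto floor
drop 2:m onto floor
drop 3:m onto {2:m}
drop 4:h onto floor
drop 5:l onto {1:l}
drop 6:h onto {4:h}
ground layer = {0:i, 1:l, 2:m, 4:h}
drop-orders for the pieces not yet dropped (sum over which currently-grounded one goes next):
  1 to go: {0} 1  {3} 1  {5} 1  {6} 1
  2 to go: {0,3} 2  {0,5} 2  {0,6} 2  {1,5} 1  {2,3} 1  {3,5} 2  {3,6} 2  {4,6} 1  {5,6} 2
  3 to go: {0,1,5} 3  {0,2,3} 3  {0,3,5} 6  {0,3,6} 6  {0,4,6} 3  {0,5,6} 6  {1,3,5} 3  {1,5,6} 3  {2,3,5} 3  {2,3,6} 3  {3,4,6} 3  {3,5,6} 6  {4,5,6} 3
  4 to go: {0,1,3,5} 12  {0,1,5,6} 12  {0,2,3,5} 12  {0,2,3,6} 12  {0,3,4,6} 12  {0,3,5,6} 24  {0,4,5,6} 12  {1,2,3,5} 6  {1,3,5,6} 12  {1,4,5,6} 6  {2,3,4,6} 6  {2,3,5,6} 12  {3,4,5,6} 12
  5 to go: {0,1,2,3,5} 30  {0,1,3,5,6} 60  {0,1,4,5,6} 30  {0,2,3,4,6} 30  {0,2,3,5,6} 60  {0,3,4,5,6} 60  {1,2,3,5,6} 30  {1,3,4,5,6} 30  {2,3,4,5,6} 30
  if 0:i drops first: 90 orders
  if 1:l drops first: 180 orders
  if 2:m drops first: 180 orders
  if 4:h drops first: 180 orders
heap linearizations: 630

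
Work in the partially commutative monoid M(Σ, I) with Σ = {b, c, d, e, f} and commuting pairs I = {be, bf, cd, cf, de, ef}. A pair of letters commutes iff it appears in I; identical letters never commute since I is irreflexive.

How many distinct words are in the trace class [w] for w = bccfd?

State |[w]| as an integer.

0(b) covers ∅
1(c) covers 0:b
2(c) covers 1:c
3(f) covers ∅
4(d) covers 0:b, 3:f
floor of heap: 0:b, 3:f
completions by unplaced set U, small U first (add the entries for U minus each lowest piece of U):
  |U|=1: {2}:1  {4}:1
  |U|=2: {1,2}:1  {2,4}:2  {3,4}:1
  |U|=3: {1,2,4}:3  {2,3,4}:3
  start at 0(b): 6
  start at 3(f): 3
sum over floor = 9

9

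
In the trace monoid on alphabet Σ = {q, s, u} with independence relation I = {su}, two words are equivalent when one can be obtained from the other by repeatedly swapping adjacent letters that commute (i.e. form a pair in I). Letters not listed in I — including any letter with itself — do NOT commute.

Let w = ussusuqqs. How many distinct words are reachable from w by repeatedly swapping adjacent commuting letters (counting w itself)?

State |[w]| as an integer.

20

0(u) covers ∅
1(s) covers ∅
2(s) covers 1:s
3(u) covers 0:u
4(s) covers 2:s
5(u) covers 3:u
6(q) covers 4:s, 5:u
7(q) covers 6:q
8(s) covers 7:q
floor of heap: 0:u, 1:s
completions by unplaced set U, small U first (add the entries for U minus each lowest piece of U):
  |U|=1: {8}:1
  |U|=2: {7,8}:1
  |U|=3: {6,7,8}:1
  |U|=4: {4,6,7,8}:1  {5,6,7,8}:1
  |U|=5: {2,4,6,7,8}:1  {3,5,6,7,8}:1  {4,5,6,7,8}:2
  |U|=6: {0,3,5,6,7,8}:1  {1,2,4,6,7,8}:1  {2,4,5,6,7,8}:3  {3,4,5,6,7,8}:3
  |U|=7: {0,3,4,5,6,7,8}:4  {1,2,4,5,6,7,8}:4  {2,3,4,5,6,7,8}:6
  start at 0(u): 10
  start at 1(s): 10
sum over floor = 20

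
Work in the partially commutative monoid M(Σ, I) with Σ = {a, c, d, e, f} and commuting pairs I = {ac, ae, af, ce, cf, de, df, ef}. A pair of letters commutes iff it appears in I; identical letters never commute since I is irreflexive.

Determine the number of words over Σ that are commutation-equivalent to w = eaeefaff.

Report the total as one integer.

560

0(e) covers ∅
1(a) covers ∅
2(e) covers 0:e
3(e) covers 2:e
4(f) covers ∅
5(a) covers 1:a
6(f) covers 4:f
7(f) covers 6:f
floor of heap: 0:e, 1:a, 4:f
completions by unplaced set U, small U first (add the entries for U minus each lowest piece of U):
  |U|=1: {3}:1  {5}:1  {7}:1
  |U|=2: {1,5}:1  {2,3}:1  {3,5}:2  {3,7}:2  {5,7}:2  {6,7}:1
  |U|=3: {0,2,3}:1  {1,3,5}:3  {1,5,7}:3  {2,3,5}:3  {2,3,7}:3  {3,5,7}:6  {3,6,7}:3  {4,6,7}:1  {5,6,7}:3
  |U|=4: {0,2,3,5}:4  {0,2,3,7}:4  {1,2,3,5}:6  {1,3,5,7}:12  {1,5,6,7}:6  {2,3,5,7}:12  {2,3,6,7}:6  {3,4,6,7}:4  {3,5,6,7}:12  {4,5,6,7}:4
  |U|=5: {0,1,2,3,5}:10  {0,2,3,5,7}:20  {0,2,3,6,7}:10  {1,2,3,5,7}:30  {1,3,5,6,7}:30  {1,4,5,6,7}:10  {2,3,4,6,7}:10  {2,3,5,6,7}:30  {3,4,5,6,7}:20
  |U|=6: {0,1,2,3,5,7}:60  {0,2,3,4,6,7}:20  {0,2,3,5,6,7}:60  {1,2,3,5,6,7}:90  {1,3,4,5,6,7}:60  {2,3,4,5,6,7}:60
  start at 0(e): 210
  start at 1(a): 140
  start at 4(f): 210
sum over floor = 560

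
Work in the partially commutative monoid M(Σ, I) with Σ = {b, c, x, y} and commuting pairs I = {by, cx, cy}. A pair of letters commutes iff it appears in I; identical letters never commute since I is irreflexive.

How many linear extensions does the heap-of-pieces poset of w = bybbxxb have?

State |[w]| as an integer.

4

#0=b has no predecessor
#1=y has no predecessor
#2=b depends on [0:b]
#3=b depends on [2:b]
#4=x depends on [1:y, 3:b]
#5=x depends on [4:x]
#6=b depends on [5:x]
sources: [0:b, 1:y]
N(rest) = Σ N(rest − s) over sources s of rest; N(one piece) = 1:
  size 1 → [6]=1
  size 2 → [5,6]=1
  size 3 → [4,5,6]=1
  size 4 → [1,4,5,6]=1  [3,4,5,6]=1
  size 5 → [1,3,4,5,6]=2  [2,3,4,5,6]=1
  first=0(b) contributes 3
  first=1(y) contributes 1
|[w]| = 4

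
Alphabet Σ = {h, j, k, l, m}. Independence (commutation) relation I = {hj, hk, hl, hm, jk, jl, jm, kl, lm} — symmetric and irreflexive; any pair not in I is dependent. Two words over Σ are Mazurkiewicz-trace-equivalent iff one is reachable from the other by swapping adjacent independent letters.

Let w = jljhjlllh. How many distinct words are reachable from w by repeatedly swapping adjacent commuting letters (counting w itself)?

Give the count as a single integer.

1260

drop 0:j onto floor
drop 1:l onto floor
drop 2:j onto {0:j}
drop 3:h onto floor
drop 4:j onto {2:j}
drop 5:l onto {1:l}
drop 6:l onto {5:l}
drop 7:l onto {6:l}
drop 8:h onto {3:h}
ground layer = {0:j, 1:l, 3:h}
drop-orders for the pieces not yet dropped (sum over which currently-grounded one goes next):
  1 to go: {4} 1  {7} 1  {8} 1
  2 to go: {2,4} 1  {3,8} 1  {4,7} 2  {4,8} 2  {6,7} 1  {7,8} 2
  3 to go: {0,2,4} 1  {2,4,7} 3  {2,4,8} 3  {3,4,8} 3  {3,7,8} 3  {4,6,7} 3  {4,7,8} 6  {5,6,7} 1  {6,7,8} 3
  4 to go: {0,2,4,7} 4  {0,2,4,8} 4  {1,5,6,7} 1  {2,3,4,8} 6  {2,4,6,7} 6  {2,4,7,8} 12  {3,4,7,8} 12  {3,6,7,8} 6  {4,5,6,7} 4  {4,6,7,8} 12  {5,6,7,8} 4
  5 to go: {0,2,3,4,8} 10  {0,2,4,6,7} 10  {0,2,4,7,8} 20  {1,4,5,6,7} 5  {1,5,6,7,8} 5  {2,3,4,7,8} 30  {2,4,5,6,7} 10  {2,4,6,7,8} 30  {3,4,6,7,8} 30  {3,5,6,7,8} 10  {4,5,6,7,8} 20
  6 to go: {0,2,3,4,7,8} 60  {0,2,4,5,6,7} 20  {0,2,4,6,7,8} 60  {1,2,4,5,6,7} 15  {1,3,5,6,7,8} 15  {1,4,5,6,7,8} 30  {2,3,4,6,7,8} 90  {2,4,5,6,7,8} 60  {3,4,5,6,7,8} 60
  7 to go: {0,1,2,4,5,6,7} 35  {0,2,3,4,6,7,8} 210  {0,2,4,5,6,7,8} 140  {1,2,4,5,6,7,8} 105  {1,3,4,5,6,7,8} 105  {2,3,4,5,6,7,8} 210
  if 0:j drops first: 420 orders
  if 1:l drops first: 560 orders
  if 3:h drops first: 280 orders
heap linearizations: 1260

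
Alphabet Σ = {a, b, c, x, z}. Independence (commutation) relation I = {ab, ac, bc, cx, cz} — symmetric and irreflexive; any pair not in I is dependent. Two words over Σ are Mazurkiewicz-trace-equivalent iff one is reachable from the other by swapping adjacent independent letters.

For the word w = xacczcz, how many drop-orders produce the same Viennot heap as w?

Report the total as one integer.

35

0(x) covers ∅
1(a) covers 0:x
2(c) covers ∅
3(c) covers 2:c
4(z) covers 1:a
5(c) covers 3:c
6(z) covers 4:z
floor of heap: 0:x, 2:c
completions by unplaced set U, small U first (add the entries for U minus each lowest piece of U):
  |U|=1: {5}:1  {6}:1
  |U|=2: {3,5}:1  {4,6}:1  {5,6}:2
  |U|=3: {1,4,6}:1  {2,3,5}:1  {3,5,6}:3  {4,5,6}:3
  |U|=4: {0,1,4,6}:1  {1,4,5,6}:4  {2,3,5,6}:4  {3,4,5,6}:6
  |U|=5: {0,1,4,5,6}:5  {1,3,4,5,6}:10  {2,3,4,5,6}:10
  start at 0(x): 20
  start at 2(c): 15
sum over floor = 35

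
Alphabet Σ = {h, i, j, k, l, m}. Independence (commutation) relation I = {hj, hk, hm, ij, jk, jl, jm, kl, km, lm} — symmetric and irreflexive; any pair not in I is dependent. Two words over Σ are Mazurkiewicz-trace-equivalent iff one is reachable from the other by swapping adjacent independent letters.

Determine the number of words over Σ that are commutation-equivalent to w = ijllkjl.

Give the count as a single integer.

drop 0:i onto floor
drop 1:j onto floor
drop 2:l onto {0:i}
drop 3:l onto {2:l}
drop 4:k onto {0:i}
drop 5:j onto {1:j}
drop 6:l onto {3:l}
ground layer = {0:i, 1:j}
drop-orders for the pieces not yet dropped (sum over which currently-grounded one goes next):
  1 to go: {4} 1  {5} 1  {6} 1
  2 to go: {1,5} 1  {3,6} 1  {4,5} 2  {4,6} 2  {5,6} 2
  3 to go: {1,4,5} 3  {1,5,6} 3  {2,3,6} 1  {3,4,6} 3  {3,5,6} 3  {4,5,6} 6
  4 to go: {1,3,5,6} 6  {1,4,5,6} 12  {2,3,4,6} 4  {2,3,5,6} 4  {3,4,5,6} 12
  5 to go: {0,2,3,4,6} 4  {1,2,3,5,6} 10  {1,3,4,5,6} 30  {2,3,4,5,6} 20
  if 0:i drops first: 60 orders
  if 1:j drops first: 24 orders
heap linearizations: 84

84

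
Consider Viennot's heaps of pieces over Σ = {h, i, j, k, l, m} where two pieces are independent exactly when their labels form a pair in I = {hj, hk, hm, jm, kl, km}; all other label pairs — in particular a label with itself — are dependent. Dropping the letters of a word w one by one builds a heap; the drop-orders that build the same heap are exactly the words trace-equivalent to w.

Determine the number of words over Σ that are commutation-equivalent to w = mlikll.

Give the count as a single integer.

3

0(m) covers ∅
1(l) covers 0:m
2(i) covers 1:l
3(k) covers 2:i
4(l) covers 2:i
5(l) covers 4:l
floor of heap: 0:m
completions by unplaced set U, small U first (add the entries for U minus each lowest piece of U):
  |U|=1: {3}:1  {5}:1
  |U|=2: {3,5}:2  {4,5}:1
  |U|=3: {3,4,5}:3
  |U|=4: {2,3,4,5}:3
  start at 0(m): 3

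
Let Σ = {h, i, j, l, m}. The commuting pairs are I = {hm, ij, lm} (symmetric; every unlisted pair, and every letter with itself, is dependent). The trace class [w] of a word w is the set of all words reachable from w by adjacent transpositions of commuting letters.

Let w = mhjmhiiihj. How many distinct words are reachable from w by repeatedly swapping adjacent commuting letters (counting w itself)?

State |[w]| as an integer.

drop 0:m onto floor
drop 1:h onto floor
drop 2:j onto {0:m, 1:h}
drop 3:m onto {2:j}
drop 4:h onto {2:j}
drop 5:i onto {3:m, 4:h}
drop 6:i onto {5:i}
drop 7:i onto {6:i}
drop 8:h onto {7:i}
drop 9:j onto {8:h}
ground layer = {0:m, 1:h}
drop-orders for the pieces not yet dropped (sum over which currently-grounded one goes next):
  1 to go: {9} 1
  2 to go: {8,9} 1
  3 to go: {7,8,9} 1
  4 to go: {6,7,8,9} 1
  5 to go: {5,6,7,8,9} 1
  6 to go: {3,5,6,7,8,9} 1  {4,5,6,7,8,9} 1
  7 to go: {3,4,5,6,7,8,9} 2
  8 to go: {2,3,4,5,6,7,8,9} 2
  if 0:m drops first: 2 orders
  if 1:h drops first: 2 orders
heap linearizations: 4

4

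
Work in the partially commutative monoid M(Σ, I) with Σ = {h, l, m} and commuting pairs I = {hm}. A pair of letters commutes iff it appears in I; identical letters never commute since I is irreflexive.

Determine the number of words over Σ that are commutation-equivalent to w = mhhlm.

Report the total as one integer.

drop 0:m onto floor
drop 1:h onto floor
drop 2:h onto {1:h}
drop 3:l onto {0:m, 2:h}
drop 4:m onto {3:l}
ground layer = {0:m, 1:h}
drop-orders for the pieces not yet dropped (sum over which currently-grounded one goes next):
  1 to go: {4} 1
  2 to go: {3,4} 1
  3 to go: {0,3,4} 1  {2,3,4} 1
  if 0:m drops first: 1 orders
  if 1:h drops first: 2 orders
heap linearizations: 3

3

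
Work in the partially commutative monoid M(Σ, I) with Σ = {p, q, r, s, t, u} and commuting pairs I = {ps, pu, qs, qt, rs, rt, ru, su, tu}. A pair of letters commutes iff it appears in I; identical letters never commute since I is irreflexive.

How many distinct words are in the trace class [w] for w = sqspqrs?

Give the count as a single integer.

#0=s has no predecessor
#1=q has no predecessor
#2=s depends on [0:s]
#3=p depends on [1:q]
#4=q depends on [3:p]
#5=r depends on [4:q]
#6=s depends on [2:s]
sources: [0:s, 1:q]
N(rest) = Σ N(rest − s) over sources s of rest; N(one piece) = 1:
  size 1 → [5]=1  [6]=1
  size 2 → [2,6]=1  [4,5]=1  [5,6]=2
  size 3 → [0,2,6]=1  [2,5,6]=3  [3,4,5]=1  [4,5,6]=3
  size 4 → [0,2,5,6]=4  [1,3,4,5]=1  [2,4,5,6]=6  [3,4,5,6]=4
  size 5 → [0,2,4,5,6]=10  [1,3,4,5,6]=5  [2,3,4,5,6]=10
  first=0(s) contributes 15
  first=1(q) contributes 20
|[w]| = 35

35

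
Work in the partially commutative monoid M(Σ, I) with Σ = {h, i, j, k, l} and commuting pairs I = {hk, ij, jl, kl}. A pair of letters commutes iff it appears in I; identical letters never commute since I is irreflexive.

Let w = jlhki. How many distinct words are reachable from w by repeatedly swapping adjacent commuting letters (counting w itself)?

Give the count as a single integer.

5

#0=j has no predecessor
#1=l has no predecessor
#2=h depends on [0:j, 1:l]
#3=k depends on [0:j]
#4=i depends on [2:h, 3:k]
sources: [0:j, 1:l]
N(rest) = Σ N(rest − s) over sources s of rest; N(one piece) = 1:
  size 1 → [4]=1
  size 2 → [2,4]=1  [3,4]=1
  size 3 → [1,2,4]=1  [2,3,4]=2
  first=0(j) contributes 3
  first=1(l) contributes 2
|[w]| = 5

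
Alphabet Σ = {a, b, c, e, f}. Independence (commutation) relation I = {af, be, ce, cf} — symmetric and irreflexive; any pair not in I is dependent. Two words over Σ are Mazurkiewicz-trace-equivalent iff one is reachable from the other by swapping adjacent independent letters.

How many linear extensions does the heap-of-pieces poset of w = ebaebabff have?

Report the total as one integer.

0(e) covers ∅
1(b) covers ∅
2(a) covers 0:e, 1:b
3(e) covers 2:a
4(b) covers 2:a
5(a) covers 3:e, 4:b
6(b) covers 5:a
7(f) covers 6:b
8(f) covers 7:f
floor of heap: 0:e, 1:b
completions by unplaced set U, small U first (add the entries for U minus each lowest piece of U):
  |U|=1: {8}:1
  |U|=2: {7,8}:1
  |U|=3: {6,7,8}:1
  |U|=4: {5,6,7,8}:1
  |U|=5: {3,5,6,7,8}:1  {4,5,6,7,8}:1
  |U|=6: {3,4,5,6,7,8}:2
  |U|=7: {2,3,4,5,6,7,8}:2
  start at 0(e): 2
  start at 1(b): 2
sum over floor = 4

4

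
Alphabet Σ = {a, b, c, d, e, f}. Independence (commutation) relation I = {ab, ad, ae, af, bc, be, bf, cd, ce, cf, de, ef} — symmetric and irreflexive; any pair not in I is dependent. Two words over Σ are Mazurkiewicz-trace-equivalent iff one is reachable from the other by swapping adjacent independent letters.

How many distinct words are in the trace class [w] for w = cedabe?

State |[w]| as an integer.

0(c) covers ∅
1(e) covers ∅
2(d) covers ∅
3(a) covers 0:c
4(b) covers 2:d
5(e) covers 1:e
floor of heap: 0:c, 1:e, 2:d
completions by unplaced set U, small U first (add the entries for U minus each lowest piece of U):
  |U|=1: {3}:1  {4}:1  {5}:1
  |U|=2: {0,3}:1  {1,5}:1  {2,4}:1  {3,4}:2  {3,5}:2  {4,5}:2
  |U|=3: {0,3,4}:3  {0,3,5}:3  {1,3,5}:3  {1,4,5}:3  {2,3,4}:3  {2,4,5}:3  {3,4,5}:6
  |U|=4: {0,1,3,5}:6  {0,2,3,4}:6  {0,3,4,5}:12  {1,2,4,5}:6  {1,3,4,5}:12  {2,3,4,5}:12
  start at 0(c): 30
  start at 1(e): 30
  start at 2(d): 30
sum over floor = 90

90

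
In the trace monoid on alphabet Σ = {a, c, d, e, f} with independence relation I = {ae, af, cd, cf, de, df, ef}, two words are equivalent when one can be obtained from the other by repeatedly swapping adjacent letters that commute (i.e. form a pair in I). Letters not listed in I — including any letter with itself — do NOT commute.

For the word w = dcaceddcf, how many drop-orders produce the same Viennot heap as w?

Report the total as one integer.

#0=d has no predecessor
#1=c has no predecessor
#2=a depends on [0:d, 1:c]
#3=c depends on [2:a]
#4=e depends on [3:c]
#5=d depends on [2:a]
#6=d depends on [5:d]
#7=c depends on [4:e]
#8=f has no predecessor
sources: [0:d, 1:c, 8:f]
N(rest) = Σ N(rest − s) over sources s of rest; N(one piece) = 1:
  size 1 → [6]=1  [7]=1  [8]=1
  size 2 → [4,7]=1  [5,6]=1  [6,7]=2  [6,8]=2  [7,8]=2
  size 3 → [3,4,7]=1  [4,6,7]=3  [4,7,8]=3  [5,6,7]=3  [5,6,8]=3  [6,7,8]=6
  size 4 → [3,4,6,7]=4  [3,4,7,8]=4  [4,5,6,7]=6  [4,6,7,8]=12  [5,6,7,8]=12
  size 5 → [3,4,5,6,7]=10  [3,4,6,7,8]=20  [4,5,6,7,8]=30
  size 6 → [2,3,4,5,6,7]=10  [3,4,5,6,7,8]=60
  size 7 → [0,2,3,4,5,6,7]=10  [1,2,3,4,5,6,7]=10  [2,3,4,5,6,7,8]=70
  first=0(d) contributes 80
  first=1(c) contributes 80
  first=8(f) contributes 20
|[w]| = 180

180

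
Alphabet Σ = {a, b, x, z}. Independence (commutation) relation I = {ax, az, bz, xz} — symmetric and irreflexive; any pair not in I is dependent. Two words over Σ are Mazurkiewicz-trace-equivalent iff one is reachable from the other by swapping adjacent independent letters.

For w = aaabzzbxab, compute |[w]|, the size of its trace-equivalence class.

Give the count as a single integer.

piece 0:a — minimal
piece 1:a rests on {0:a}
piece 2:a rests on {1:a}
piece 3:b rests on {2:a}
piece 4:z — minimal
piece 5:z rests on {4:z}
piece 6:b rests on {3:b}
piece 7:x rests on {6:b}
piece 8:a rests on {6:b}
piece 9:b rests on {7:x, 8:a}
minimal pieces: {0:a, 4:z}
ways to finish when only these pieces remain (= sum over removing one remaining piece with nothing left below it):
  1 left: {5}→1  {9}→1
  2 left: {4,5}→1  {5,9}→2  {7,9}→1  {8,9}→1
  3 left: {4,5,9}→3  {5,7,9}→3  {5,8,9}→3  {7,8,9}→2
  4 left: {4,5,7,9}→6  {4,5,8,9}→6  {5,7,8,9}→8  {6,7,8,9}→2
  5 left: {3,6,7,8,9}→2  {4,5,7,8,9}→20  {5,6,7,8,9}→10
  6 left: {2,3,6,7,8,9}→2  {3,5,6,7,8,9}→12  {4,5,6,7,8,9}→30
  7 left: {1,2,3,6,7,8,9}→2  {2,3,5,6,7,8,9}→14  {3,4,5,6,7,8,9}→42
  8 left: {0,1,2,3,6,7,8,9}→2  {1,2,3,5,6,7,8,9}→16  {2,3,4,5,6,7,8,9}→56
  placing 0:a first → 72 extensions
  placing 4:z first → 18 extensions
total linear extensions = 90

90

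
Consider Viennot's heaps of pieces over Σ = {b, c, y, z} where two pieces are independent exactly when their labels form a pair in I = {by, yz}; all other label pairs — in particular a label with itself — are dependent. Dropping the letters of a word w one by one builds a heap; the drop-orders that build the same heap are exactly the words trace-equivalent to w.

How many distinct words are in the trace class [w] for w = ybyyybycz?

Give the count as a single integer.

21

0(y) covers ∅
1(b) covers ∅
2(y) covers 0:y
3(y) covers 2:y
4(y) covers 3:y
5(b) covers 1:b
6(y) covers 4:y
7(c) covers 5:b, 6:y
8(z) covers 7:c
floor of heap: 0:y, 1:b
completions by unplaced set U, small U first (add the entries for U minus each lowest piece of U):
  |U|=1: {8}:1
  |U|=2: {7,8}:1
  |U|=3: {5,7,8}:1  {6,7,8}:1
  |U|=4: {1,5,7,8}:1  {4,6,7,8}:1  {5,6,7,8}:2
  |U|=5: {1,5,6,7,8}:3  {3,4,6,7,8}:1  {4,5,6,7,8}:3
  |U|=6: {1,4,5,6,7,8}:6  {2,3,4,6,7,8}:1  {3,4,5,6,7,8}:4
  |U|=7: {0,2,3,4,6,7,8}:1  {1,3,4,5,6,7,8}:10  {2,3,4,5,6,7,8}:5
  start at 0(y): 15
  start at 1(b): 6
sum over floor = 21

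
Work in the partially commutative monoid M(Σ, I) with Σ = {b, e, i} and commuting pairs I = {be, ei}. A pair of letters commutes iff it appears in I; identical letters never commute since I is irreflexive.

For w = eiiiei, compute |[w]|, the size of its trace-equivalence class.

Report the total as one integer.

15

0(e) covers ∅
1(i) covers ∅
2(i) covers 1:i
3(i) covers 2:i
4(e) covers 0:e
5(i) covers 3:i
floor of heap: 0:e, 1:i
completions by unplaced set U, small U first (add the entries for U minus each lowest piece of U):
  |U|=1: {4}:1  {5}:1
  |U|=2: {0,4}:1  {3,5}:1  {4,5}:2
  |U|=3: {0,4,5}:3  {2,3,5}:1  {3,4,5}:3
  |U|=4: {0,3,4,5}:6  {1,2,3,5}:1  {2,3,4,5}:4
  start at 0(e): 5
  start at 1(i): 10
sum over floor = 15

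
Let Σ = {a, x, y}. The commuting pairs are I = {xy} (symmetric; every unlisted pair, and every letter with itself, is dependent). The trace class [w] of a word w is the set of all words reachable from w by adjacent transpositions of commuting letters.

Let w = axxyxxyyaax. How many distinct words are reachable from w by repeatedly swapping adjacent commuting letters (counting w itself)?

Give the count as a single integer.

drop 0:a onto floor
drop 1:x onto {0:a}
drop 2:x onto {1:x}
drop 3:y onto {0:a}
drop 4:x onto {2:x}
drop 5:x onto {4:x}
drop 6:y onto {3:y}
drop 7:y onto {6:y}
drop 8:a onto {5:x, 7:y}
drop 9:a onto {8:a}
drop 10:x onto {9:a}
ground layer = {0:a}
drop-orders for the pieces not yet dropped (sum over which currently-grounded one goes next):
  1 to go: {10} 1
  2 to go: {9,10} 1
  3 to go: {8,9,10} 1
  4 to go: {5,8,9,10} 1  {7,8,9,10} 1
  5 to go: {4,5,8,9,10} 1  {5,7,8,9,10} 2  {6,7,8,9,10} 1
  6 to go: {2,4,5,8,9,10} 1  {3,6,7,8,9,10} 1  {4,5,7,8,9,10} 3  {5,6,7,8,9,10} 3
  7 to go: {1,2,4,5,8,9,10} 1  {2,4,5,7,8,9,10} 4  {3,5,6,7,8,9,10} 4  {4,5,6,7,8,9,10} 6
  8 to go: {1,2,4,5,7,8,9,10} 5  {2,4,5,6,7,8,9,10} 10  {3,4,5,6,7,8,9,10} 10
  9 to go: {1,2,4,5,6,7,8,9,10} 15  {2,3,4,5,6,7,8,9,10} 20
  if 0:a drops first: 35 orders

35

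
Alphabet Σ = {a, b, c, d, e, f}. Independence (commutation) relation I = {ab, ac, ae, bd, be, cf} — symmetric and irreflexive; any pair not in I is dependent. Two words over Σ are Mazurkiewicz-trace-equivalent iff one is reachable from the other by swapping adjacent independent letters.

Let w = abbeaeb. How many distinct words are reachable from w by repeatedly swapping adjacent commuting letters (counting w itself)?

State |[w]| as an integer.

piece 0:a — minimal
piece 1:b — minimal
piece 2:b rests on {1:b}
piece 3:e — minimal
piece 4:a rests on {0:a}
piece 5:e rests on {3:e}
piece 6:b rests on {2:b}
minimal pieces: {0:a, 1:b, 3:e}
ways to finish when only these pieces remain (= sum over removing one remaining piece with nothing left below it):
  1 left: {4}→1  {5}→1  {6}→1
  2 left: {0,4}→1  {2,6}→1  {3,5}→1  {4,5}→2  {4,6}→2  {5,6}→2
  3 left: {0,4,5}→3  {0,4,6}→3  {1,2,6}→1  {2,4,6}→3  {2,5,6}→3  {3,4,5}→3  {3,5,6}→3  {4,5,6}→6
  4 left: {0,2,4,6}→6  {0,3,4,5}→6  {0,4,5,6}→12  {1,2,4,6}→4  {1,2,5,6}→4  {2,3,5,6}→6  {2,4,5,6}→12  {3,4,5,6}→12
  5 left: {0,1,2,4,6}→10  {0,2,4,5,6}→30  {0,3,4,5,6}→30  {1,2,3,5,6}→10  {1,2,4,5,6}→20  {2,3,4,5,6}→30
  placing 0:a first → 60 extensions
  placing 1:b first → 90 extensions
  placing 3:e first → 60 extensions
total linear extensions = 210

210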